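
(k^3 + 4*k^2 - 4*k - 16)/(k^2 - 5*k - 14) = (k^2 + 2*k - 8)/(k - 7)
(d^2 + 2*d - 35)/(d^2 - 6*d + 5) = (d + 7)/(d - 1)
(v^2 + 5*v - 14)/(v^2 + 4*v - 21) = (v - 2)/(v - 3)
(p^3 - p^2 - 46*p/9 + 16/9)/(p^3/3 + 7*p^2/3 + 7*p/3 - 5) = (9*p^3 - 9*p^2 - 46*p + 16)/(3*(p^3 + 7*p^2 + 7*p - 15))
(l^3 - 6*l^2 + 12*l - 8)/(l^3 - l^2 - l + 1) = (l^3 - 6*l^2 + 12*l - 8)/(l^3 - l^2 - l + 1)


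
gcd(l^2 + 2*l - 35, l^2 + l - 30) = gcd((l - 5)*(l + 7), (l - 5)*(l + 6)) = l - 5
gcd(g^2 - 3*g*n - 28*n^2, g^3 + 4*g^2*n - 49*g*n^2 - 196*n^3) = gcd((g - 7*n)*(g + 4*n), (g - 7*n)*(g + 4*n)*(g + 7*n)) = g^2 - 3*g*n - 28*n^2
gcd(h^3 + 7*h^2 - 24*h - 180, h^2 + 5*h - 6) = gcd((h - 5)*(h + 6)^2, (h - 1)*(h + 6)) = h + 6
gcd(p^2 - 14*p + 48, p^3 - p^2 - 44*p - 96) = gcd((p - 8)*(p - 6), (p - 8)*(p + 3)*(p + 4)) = p - 8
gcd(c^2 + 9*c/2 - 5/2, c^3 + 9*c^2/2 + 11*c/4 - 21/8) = c - 1/2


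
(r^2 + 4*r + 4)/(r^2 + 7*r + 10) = (r + 2)/(r + 5)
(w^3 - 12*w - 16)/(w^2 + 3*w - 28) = (w^2 + 4*w + 4)/(w + 7)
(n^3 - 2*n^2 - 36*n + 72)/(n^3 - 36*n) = (n - 2)/n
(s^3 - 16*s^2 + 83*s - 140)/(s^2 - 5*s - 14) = (s^2 - 9*s + 20)/(s + 2)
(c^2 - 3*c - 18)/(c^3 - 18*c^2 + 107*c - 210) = (c + 3)/(c^2 - 12*c + 35)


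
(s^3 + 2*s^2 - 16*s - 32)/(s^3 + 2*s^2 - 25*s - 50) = (s^2 - 16)/(s^2 - 25)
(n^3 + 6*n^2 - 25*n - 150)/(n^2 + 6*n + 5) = (n^2 + n - 30)/(n + 1)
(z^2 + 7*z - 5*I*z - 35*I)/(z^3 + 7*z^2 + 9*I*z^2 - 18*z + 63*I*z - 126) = (z - 5*I)/(z^2 + 9*I*z - 18)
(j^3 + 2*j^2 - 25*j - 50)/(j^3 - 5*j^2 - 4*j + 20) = (j + 5)/(j - 2)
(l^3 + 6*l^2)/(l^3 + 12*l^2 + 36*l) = l/(l + 6)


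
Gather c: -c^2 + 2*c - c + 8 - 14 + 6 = -c^2 + c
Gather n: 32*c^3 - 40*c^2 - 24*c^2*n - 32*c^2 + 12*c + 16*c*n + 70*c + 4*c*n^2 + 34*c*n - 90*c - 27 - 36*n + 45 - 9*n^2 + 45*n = 32*c^3 - 72*c^2 - 8*c + n^2*(4*c - 9) + n*(-24*c^2 + 50*c + 9) + 18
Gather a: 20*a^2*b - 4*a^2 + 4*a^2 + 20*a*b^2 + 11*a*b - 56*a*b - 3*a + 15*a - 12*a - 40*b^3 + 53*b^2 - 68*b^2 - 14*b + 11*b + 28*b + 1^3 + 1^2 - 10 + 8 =20*a^2*b + a*(20*b^2 - 45*b) - 40*b^3 - 15*b^2 + 25*b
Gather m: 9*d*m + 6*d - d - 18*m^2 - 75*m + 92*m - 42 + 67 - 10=5*d - 18*m^2 + m*(9*d + 17) + 15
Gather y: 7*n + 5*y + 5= 7*n + 5*y + 5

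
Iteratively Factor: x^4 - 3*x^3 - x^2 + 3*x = (x - 1)*(x^3 - 2*x^2 - 3*x) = x*(x - 1)*(x^2 - 2*x - 3) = x*(x - 1)*(x + 1)*(x - 3)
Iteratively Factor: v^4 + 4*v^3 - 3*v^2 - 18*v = (v)*(v^3 + 4*v^2 - 3*v - 18) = v*(v - 2)*(v^2 + 6*v + 9) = v*(v - 2)*(v + 3)*(v + 3)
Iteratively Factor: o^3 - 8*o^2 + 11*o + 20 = (o - 5)*(o^2 - 3*o - 4) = (o - 5)*(o + 1)*(o - 4)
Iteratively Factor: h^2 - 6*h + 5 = (h - 5)*(h - 1)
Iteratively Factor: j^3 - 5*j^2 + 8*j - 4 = (j - 1)*(j^2 - 4*j + 4) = (j - 2)*(j - 1)*(j - 2)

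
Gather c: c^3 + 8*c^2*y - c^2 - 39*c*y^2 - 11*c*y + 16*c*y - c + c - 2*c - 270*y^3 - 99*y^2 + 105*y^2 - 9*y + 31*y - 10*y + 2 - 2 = c^3 + c^2*(8*y - 1) + c*(-39*y^2 + 5*y - 2) - 270*y^3 + 6*y^2 + 12*y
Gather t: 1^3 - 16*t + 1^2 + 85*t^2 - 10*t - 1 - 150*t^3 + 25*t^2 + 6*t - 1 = -150*t^3 + 110*t^2 - 20*t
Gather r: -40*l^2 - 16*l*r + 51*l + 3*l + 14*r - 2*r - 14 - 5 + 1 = -40*l^2 + 54*l + r*(12 - 16*l) - 18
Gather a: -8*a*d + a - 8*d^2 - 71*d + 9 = a*(1 - 8*d) - 8*d^2 - 71*d + 9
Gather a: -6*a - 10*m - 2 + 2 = -6*a - 10*m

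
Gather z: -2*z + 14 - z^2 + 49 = -z^2 - 2*z + 63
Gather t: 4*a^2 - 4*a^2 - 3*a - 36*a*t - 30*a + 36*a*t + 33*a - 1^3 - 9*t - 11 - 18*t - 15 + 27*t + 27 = 0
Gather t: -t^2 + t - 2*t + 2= -t^2 - t + 2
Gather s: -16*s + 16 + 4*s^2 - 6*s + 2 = 4*s^2 - 22*s + 18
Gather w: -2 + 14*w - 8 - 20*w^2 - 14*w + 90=80 - 20*w^2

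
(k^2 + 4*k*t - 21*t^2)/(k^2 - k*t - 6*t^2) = (k + 7*t)/(k + 2*t)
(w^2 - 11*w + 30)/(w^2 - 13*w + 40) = (w - 6)/(w - 8)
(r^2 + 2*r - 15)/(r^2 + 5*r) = (r - 3)/r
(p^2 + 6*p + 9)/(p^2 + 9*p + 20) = (p^2 + 6*p + 9)/(p^2 + 9*p + 20)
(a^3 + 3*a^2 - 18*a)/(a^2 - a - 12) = a*(-a^2 - 3*a + 18)/(-a^2 + a + 12)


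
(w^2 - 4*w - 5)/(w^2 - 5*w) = (w + 1)/w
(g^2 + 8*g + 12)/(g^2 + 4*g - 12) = (g + 2)/(g - 2)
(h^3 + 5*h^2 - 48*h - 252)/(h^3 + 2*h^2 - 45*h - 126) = (h + 6)/(h + 3)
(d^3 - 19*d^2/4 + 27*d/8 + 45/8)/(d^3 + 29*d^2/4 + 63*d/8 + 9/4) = (2*d^2 - 11*d + 15)/(2*d^2 + 13*d + 6)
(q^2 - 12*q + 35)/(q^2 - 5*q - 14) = (q - 5)/(q + 2)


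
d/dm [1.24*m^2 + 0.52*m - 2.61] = 2.48*m + 0.52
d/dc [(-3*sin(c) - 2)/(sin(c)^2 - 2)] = (3*sin(c)^2 + 4*sin(c) + 6)*cos(c)/(sin(c)^2 - 2)^2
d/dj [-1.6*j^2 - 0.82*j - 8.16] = -3.2*j - 0.82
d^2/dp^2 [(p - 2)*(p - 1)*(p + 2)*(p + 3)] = 12*p^2 + 12*p - 14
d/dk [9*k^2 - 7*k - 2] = 18*k - 7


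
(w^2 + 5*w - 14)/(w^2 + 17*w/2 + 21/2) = 2*(w - 2)/(2*w + 3)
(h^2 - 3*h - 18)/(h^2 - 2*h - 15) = (h - 6)/(h - 5)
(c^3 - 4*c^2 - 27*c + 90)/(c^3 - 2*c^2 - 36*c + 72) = (c^2 + 2*c - 15)/(c^2 + 4*c - 12)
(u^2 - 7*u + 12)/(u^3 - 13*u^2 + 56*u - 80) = (u - 3)/(u^2 - 9*u + 20)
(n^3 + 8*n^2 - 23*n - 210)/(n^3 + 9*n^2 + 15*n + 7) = (n^2 + n - 30)/(n^2 + 2*n + 1)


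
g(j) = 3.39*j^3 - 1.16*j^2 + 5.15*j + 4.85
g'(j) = 10.17*j^2 - 2.32*j + 5.15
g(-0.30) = 3.11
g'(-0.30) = 6.76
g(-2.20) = -48.19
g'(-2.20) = 59.48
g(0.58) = 8.11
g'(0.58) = 7.23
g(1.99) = 37.22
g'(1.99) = 40.81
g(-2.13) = -44.14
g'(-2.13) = 56.23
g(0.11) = 5.41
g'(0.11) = 5.02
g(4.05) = 231.88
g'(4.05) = 162.57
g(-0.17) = 3.92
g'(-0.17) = 5.84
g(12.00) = 5757.53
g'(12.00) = 1441.79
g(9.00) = 2428.55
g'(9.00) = 808.04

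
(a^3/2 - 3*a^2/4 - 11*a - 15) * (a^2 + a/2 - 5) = a^5/2 - a^4/2 - 111*a^3/8 - 67*a^2/4 + 95*a/2 + 75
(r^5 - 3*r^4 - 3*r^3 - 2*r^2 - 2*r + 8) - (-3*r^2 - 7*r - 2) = r^5 - 3*r^4 - 3*r^3 + r^2 + 5*r + 10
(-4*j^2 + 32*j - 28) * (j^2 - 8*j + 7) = -4*j^4 + 64*j^3 - 312*j^2 + 448*j - 196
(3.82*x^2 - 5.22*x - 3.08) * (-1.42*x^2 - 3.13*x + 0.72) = -5.4244*x^4 - 4.5442*x^3 + 23.4626*x^2 + 5.882*x - 2.2176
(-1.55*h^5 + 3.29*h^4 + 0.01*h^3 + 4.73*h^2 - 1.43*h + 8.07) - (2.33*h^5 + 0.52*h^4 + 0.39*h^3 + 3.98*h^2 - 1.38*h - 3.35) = -3.88*h^5 + 2.77*h^4 - 0.38*h^3 + 0.75*h^2 - 0.05*h + 11.42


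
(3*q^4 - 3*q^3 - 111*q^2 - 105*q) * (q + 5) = 3*q^5 + 12*q^4 - 126*q^3 - 660*q^2 - 525*q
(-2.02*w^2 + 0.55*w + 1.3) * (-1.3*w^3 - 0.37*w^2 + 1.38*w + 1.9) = 2.626*w^5 + 0.0323999999999999*w^4 - 4.6811*w^3 - 3.56*w^2 + 2.839*w + 2.47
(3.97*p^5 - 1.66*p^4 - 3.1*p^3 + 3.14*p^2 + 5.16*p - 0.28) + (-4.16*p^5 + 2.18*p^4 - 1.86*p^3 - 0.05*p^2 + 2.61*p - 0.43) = -0.19*p^5 + 0.52*p^4 - 4.96*p^3 + 3.09*p^2 + 7.77*p - 0.71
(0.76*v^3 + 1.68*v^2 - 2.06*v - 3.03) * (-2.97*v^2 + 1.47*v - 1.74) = -2.2572*v^5 - 3.8724*v^4 + 7.2654*v^3 + 3.0477*v^2 - 0.869699999999999*v + 5.2722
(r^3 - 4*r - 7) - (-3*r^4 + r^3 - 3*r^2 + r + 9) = 3*r^4 + 3*r^2 - 5*r - 16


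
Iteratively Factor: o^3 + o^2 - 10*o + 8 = (o - 1)*(o^2 + 2*o - 8) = (o - 2)*(o - 1)*(o + 4)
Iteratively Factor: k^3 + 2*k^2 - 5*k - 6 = (k + 3)*(k^2 - k - 2) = (k + 1)*(k + 3)*(k - 2)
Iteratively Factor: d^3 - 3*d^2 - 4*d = (d + 1)*(d^2 - 4*d) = d*(d + 1)*(d - 4)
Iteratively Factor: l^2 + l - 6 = (l - 2)*(l + 3)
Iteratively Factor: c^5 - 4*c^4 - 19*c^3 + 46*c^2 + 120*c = (c - 4)*(c^4 - 19*c^2 - 30*c) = (c - 4)*(c + 3)*(c^3 - 3*c^2 - 10*c) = (c - 4)*(c + 2)*(c + 3)*(c^2 - 5*c) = (c - 5)*(c - 4)*(c + 2)*(c + 3)*(c)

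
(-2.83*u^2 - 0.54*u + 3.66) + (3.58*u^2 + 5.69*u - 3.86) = 0.75*u^2 + 5.15*u - 0.2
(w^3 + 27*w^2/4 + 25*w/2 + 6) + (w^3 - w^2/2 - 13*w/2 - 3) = 2*w^3 + 25*w^2/4 + 6*w + 3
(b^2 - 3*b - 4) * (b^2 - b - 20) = b^4 - 4*b^3 - 21*b^2 + 64*b + 80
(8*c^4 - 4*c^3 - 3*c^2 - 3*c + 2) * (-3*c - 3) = -24*c^5 - 12*c^4 + 21*c^3 + 18*c^2 + 3*c - 6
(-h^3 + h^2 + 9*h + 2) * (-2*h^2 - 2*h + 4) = 2*h^5 - 24*h^3 - 18*h^2 + 32*h + 8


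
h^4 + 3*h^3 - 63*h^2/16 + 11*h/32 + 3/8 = (h - 3/4)*(h - 1/2)*(h + 1/4)*(h + 4)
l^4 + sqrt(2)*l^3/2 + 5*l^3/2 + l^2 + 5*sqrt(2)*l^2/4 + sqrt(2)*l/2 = l*(l + 1/2)*(l + 2)*(l + sqrt(2)/2)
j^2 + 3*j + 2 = (j + 1)*(j + 2)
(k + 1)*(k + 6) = k^2 + 7*k + 6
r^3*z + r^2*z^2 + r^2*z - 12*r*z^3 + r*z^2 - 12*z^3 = (r - 3*z)*(r + 4*z)*(r*z + z)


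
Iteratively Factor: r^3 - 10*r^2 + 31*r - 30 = (r - 3)*(r^2 - 7*r + 10) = (r - 3)*(r - 2)*(r - 5)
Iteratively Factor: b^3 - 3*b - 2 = (b + 1)*(b^2 - b - 2) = (b - 2)*(b + 1)*(b + 1)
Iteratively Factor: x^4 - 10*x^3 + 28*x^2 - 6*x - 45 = (x - 5)*(x^3 - 5*x^2 + 3*x + 9) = (x - 5)*(x - 3)*(x^2 - 2*x - 3) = (x - 5)*(x - 3)^2*(x + 1)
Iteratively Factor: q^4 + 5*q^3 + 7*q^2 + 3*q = (q + 3)*(q^3 + 2*q^2 + q) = (q + 1)*(q + 3)*(q^2 + q) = q*(q + 1)*(q + 3)*(q + 1)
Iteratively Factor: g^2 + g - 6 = (g + 3)*(g - 2)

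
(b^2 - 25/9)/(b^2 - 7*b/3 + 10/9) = (3*b + 5)/(3*b - 2)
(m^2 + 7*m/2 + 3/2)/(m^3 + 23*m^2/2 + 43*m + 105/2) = (2*m + 1)/(2*m^2 + 17*m + 35)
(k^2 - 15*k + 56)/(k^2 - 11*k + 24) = (k - 7)/(k - 3)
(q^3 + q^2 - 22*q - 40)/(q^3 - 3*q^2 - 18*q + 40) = (q + 2)/(q - 2)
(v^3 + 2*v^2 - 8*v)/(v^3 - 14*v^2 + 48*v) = (v^2 + 2*v - 8)/(v^2 - 14*v + 48)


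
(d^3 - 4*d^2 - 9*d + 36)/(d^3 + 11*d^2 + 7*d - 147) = (d^2 - d - 12)/(d^2 + 14*d + 49)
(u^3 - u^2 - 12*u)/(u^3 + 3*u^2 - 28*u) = (u + 3)/(u + 7)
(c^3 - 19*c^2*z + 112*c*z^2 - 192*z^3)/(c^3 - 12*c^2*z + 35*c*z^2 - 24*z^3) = (-c + 8*z)/(-c + z)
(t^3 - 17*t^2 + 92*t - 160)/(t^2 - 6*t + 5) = (t^2 - 12*t + 32)/(t - 1)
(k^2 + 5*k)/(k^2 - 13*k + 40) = k*(k + 5)/(k^2 - 13*k + 40)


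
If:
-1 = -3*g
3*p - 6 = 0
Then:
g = 1/3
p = 2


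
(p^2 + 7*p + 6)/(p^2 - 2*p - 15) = (p^2 + 7*p + 6)/(p^2 - 2*p - 15)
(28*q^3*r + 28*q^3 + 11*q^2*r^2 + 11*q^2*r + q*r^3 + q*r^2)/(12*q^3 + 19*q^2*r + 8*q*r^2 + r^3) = q*(7*q*r + 7*q + r^2 + r)/(3*q^2 + 4*q*r + r^2)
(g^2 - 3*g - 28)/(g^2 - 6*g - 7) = (g + 4)/(g + 1)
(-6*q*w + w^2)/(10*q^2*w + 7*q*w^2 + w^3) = (-6*q + w)/(10*q^2 + 7*q*w + w^2)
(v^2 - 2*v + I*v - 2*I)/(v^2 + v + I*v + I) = (v - 2)/(v + 1)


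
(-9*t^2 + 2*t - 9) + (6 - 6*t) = -9*t^2 - 4*t - 3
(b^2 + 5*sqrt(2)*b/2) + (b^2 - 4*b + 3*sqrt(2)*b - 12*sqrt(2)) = 2*b^2 - 4*b + 11*sqrt(2)*b/2 - 12*sqrt(2)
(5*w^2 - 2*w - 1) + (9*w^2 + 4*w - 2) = 14*w^2 + 2*w - 3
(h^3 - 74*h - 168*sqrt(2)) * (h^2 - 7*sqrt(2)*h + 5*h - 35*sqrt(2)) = h^5 - 7*sqrt(2)*h^4 + 5*h^4 - 74*h^3 - 35*sqrt(2)*h^3 - 370*h^2 + 350*sqrt(2)*h^2 + 2352*h + 1750*sqrt(2)*h + 11760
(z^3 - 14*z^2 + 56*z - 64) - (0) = z^3 - 14*z^2 + 56*z - 64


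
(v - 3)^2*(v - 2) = v^3 - 8*v^2 + 21*v - 18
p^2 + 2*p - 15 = (p - 3)*(p + 5)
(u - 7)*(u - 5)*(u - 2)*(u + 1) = u^4 - 13*u^3 + 45*u^2 - 11*u - 70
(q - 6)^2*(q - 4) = q^3 - 16*q^2 + 84*q - 144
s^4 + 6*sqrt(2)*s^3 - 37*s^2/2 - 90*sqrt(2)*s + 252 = (s - 2*sqrt(2))*(s - 3*sqrt(2)/2)*(s + 7*sqrt(2)/2)*(s + 6*sqrt(2))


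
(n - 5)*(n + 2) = n^2 - 3*n - 10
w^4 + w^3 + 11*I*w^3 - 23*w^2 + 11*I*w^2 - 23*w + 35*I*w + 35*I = (w + 1)*(w - I)*(w + 5*I)*(w + 7*I)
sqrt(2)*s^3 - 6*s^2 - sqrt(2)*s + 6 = (s - 1)*(s - 3*sqrt(2))*(sqrt(2)*s + sqrt(2))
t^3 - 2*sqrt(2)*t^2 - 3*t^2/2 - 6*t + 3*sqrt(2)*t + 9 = (t - 3/2)*(t - 3*sqrt(2))*(t + sqrt(2))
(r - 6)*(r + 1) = r^2 - 5*r - 6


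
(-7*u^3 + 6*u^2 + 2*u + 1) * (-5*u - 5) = 35*u^4 + 5*u^3 - 40*u^2 - 15*u - 5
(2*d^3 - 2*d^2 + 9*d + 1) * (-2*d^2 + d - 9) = -4*d^5 + 6*d^4 - 38*d^3 + 25*d^2 - 80*d - 9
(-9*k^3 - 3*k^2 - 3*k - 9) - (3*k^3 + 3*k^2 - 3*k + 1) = -12*k^3 - 6*k^2 - 10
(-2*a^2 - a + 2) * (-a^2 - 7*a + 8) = 2*a^4 + 15*a^3 - 11*a^2 - 22*a + 16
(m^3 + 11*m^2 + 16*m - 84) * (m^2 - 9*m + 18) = m^5 + 2*m^4 - 65*m^3 - 30*m^2 + 1044*m - 1512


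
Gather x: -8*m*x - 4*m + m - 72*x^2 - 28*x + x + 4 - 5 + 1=-3*m - 72*x^2 + x*(-8*m - 27)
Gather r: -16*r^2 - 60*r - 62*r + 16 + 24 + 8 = -16*r^2 - 122*r + 48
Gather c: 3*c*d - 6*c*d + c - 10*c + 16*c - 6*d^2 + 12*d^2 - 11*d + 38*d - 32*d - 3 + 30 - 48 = c*(7 - 3*d) + 6*d^2 - 5*d - 21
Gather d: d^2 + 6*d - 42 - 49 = d^2 + 6*d - 91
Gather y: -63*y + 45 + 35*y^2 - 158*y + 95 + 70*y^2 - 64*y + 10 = 105*y^2 - 285*y + 150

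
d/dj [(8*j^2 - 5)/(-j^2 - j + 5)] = (-8*j^2 + 70*j - 5)/(j^4 + 2*j^3 - 9*j^2 - 10*j + 25)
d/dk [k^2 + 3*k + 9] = 2*k + 3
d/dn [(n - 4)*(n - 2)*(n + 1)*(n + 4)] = 4*n^3 - 3*n^2 - 36*n + 16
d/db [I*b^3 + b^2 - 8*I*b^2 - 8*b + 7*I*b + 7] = 3*I*b^2 + b*(2 - 16*I) - 8 + 7*I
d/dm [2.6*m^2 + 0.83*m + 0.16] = 5.2*m + 0.83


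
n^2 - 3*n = n*(n - 3)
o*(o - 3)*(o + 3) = o^3 - 9*o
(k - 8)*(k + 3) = k^2 - 5*k - 24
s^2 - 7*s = s*(s - 7)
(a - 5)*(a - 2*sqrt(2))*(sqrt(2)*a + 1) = sqrt(2)*a^3 - 5*sqrt(2)*a^2 - 3*a^2 - 2*sqrt(2)*a + 15*a + 10*sqrt(2)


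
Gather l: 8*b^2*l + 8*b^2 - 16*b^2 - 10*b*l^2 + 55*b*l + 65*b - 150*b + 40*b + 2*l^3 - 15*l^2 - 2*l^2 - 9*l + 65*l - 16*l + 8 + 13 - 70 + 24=-8*b^2 - 45*b + 2*l^3 + l^2*(-10*b - 17) + l*(8*b^2 + 55*b + 40) - 25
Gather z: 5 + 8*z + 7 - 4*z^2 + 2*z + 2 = -4*z^2 + 10*z + 14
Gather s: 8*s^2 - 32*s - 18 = 8*s^2 - 32*s - 18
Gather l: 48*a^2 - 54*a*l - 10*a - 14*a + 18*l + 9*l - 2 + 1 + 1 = 48*a^2 - 24*a + l*(27 - 54*a)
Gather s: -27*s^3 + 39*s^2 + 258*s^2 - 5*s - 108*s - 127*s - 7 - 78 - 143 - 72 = -27*s^3 + 297*s^2 - 240*s - 300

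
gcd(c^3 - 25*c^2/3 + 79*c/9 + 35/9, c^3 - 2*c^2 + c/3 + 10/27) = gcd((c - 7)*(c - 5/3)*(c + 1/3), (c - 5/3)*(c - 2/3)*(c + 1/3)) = c^2 - 4*c/3 - 5/9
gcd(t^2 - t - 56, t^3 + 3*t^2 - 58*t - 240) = t - 8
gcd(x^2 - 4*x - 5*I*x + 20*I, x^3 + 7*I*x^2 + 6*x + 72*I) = 1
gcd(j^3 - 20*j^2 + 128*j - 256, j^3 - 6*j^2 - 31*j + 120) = j - 8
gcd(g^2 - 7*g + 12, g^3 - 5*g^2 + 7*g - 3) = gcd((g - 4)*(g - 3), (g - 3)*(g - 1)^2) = g - 3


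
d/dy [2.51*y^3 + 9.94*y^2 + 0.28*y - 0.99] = 7.53*y^2 + 19.88*y + 0.28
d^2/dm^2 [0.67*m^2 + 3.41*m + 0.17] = 1.34000000000000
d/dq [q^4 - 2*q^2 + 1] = 4*q*(q^2 - 1)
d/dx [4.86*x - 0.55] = 4.86000000000000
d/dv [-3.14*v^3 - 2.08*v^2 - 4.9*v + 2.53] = -9.42*v^2 - 4.16*v - 4.9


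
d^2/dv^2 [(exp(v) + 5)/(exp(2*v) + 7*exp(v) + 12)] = (exp(4*v) + 13*exp(3*v) + 33*exp(2*v) - 79*exp(v) - 276)*exp(v)/(exp(6*v) + 21*exp(5*v) + 183*exp(4*v) + 847*exp(3*v) + 2196*exp(2*v) + 3024*exp(v) + 1728)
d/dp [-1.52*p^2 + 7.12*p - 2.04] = 7.12 - 3.04*p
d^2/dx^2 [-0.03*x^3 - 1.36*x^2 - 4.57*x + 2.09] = -0.18*x - 2.72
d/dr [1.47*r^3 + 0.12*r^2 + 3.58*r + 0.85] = 4.41*r^2 + 0.24*r + 3.58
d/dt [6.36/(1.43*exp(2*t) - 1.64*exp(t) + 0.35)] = (10.4304 - 18.1896*exp(t))*exp(t)/(1.43*exp(2*t) - 1.64*exp(t) + 0.35)^2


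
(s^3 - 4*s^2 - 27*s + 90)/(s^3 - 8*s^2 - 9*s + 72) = (s^2 - s - 30)/(s^2 - 5*s - 24)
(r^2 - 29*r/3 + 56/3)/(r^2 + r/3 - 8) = (r - 7)/(r + 3)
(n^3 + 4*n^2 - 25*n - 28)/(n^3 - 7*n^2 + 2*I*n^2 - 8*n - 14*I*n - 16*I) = (n^2 + 3*n - 28)/(n^2 + 2*n*(-4 + I) - 16*I)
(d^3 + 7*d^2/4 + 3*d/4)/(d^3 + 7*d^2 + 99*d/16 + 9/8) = 4*d*(d + 1)/(4*d^2 + 25*d + 6)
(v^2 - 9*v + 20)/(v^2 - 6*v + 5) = (v - 4)/(v - 1)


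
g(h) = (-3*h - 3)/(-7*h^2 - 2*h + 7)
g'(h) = (-3*h - 3)*(14*h + 2)/(-7*h^2 - 2*h + 7)^2 - 3/(-7*h^2 - 2*h + 7) = 3*(7*h^2 + 2*h - 2*(h + 1)*(7*h + 1) - 7)/(7*h^2 + 2*h - 7)^2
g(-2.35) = -0.15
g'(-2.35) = -0.06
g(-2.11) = -0.17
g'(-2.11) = -0.08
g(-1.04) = 0.08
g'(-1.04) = -2.65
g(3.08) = 0.19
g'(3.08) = -0.08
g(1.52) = 0.62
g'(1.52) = -0.93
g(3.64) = 0.15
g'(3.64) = -0.05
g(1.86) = 0.41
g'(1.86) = -0.41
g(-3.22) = -0.11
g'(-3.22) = -0.03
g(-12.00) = -0.03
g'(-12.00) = 0.00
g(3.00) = 0.19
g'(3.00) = -0.09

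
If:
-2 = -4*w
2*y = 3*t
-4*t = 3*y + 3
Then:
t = -6/17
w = 1/2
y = -9/17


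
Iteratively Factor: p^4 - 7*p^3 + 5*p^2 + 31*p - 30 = (p - 1)*(p^3 - 6*p^2 - p + 30) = (p - 3)*(p - 1)*(p^2 - 3*p - 10) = (p - 3)*(p - 1)*(p + 2)*(p - 5)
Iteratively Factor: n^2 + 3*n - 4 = (n - 1)*(n + 4)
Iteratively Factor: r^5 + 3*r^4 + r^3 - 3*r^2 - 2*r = (r + 2)*(r^4 + r^3 - r^2 - r) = (r + 1)*(r + 2)*(r^3 - r) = (r - 1)*(r + 1)*(r + 2)*(r^2 + r) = r*(r - 1)*(r + 1)*(r + 2)*(r + 1)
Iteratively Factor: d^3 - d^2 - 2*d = (d + 1)*(d^2 - 2*d) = d*(d + 1)*(d - 2)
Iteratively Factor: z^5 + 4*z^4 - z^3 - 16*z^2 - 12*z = (z + 1)*(z^4 + 3*z^3 - 4*z^2 - 12*z) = (z - 2)*(z + 1)*(z^3 + 5*z^2 + 6*z) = (z - 2)*(z + 1)*(z + 3)*(z^2 + 2*z) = (z - 2)*(z + 1)*(z + 2)*(z + 3)*(z)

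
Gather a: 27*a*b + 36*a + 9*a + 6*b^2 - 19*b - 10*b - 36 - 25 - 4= a*(27*b + 45) + 6*b^2 - 29*b - 65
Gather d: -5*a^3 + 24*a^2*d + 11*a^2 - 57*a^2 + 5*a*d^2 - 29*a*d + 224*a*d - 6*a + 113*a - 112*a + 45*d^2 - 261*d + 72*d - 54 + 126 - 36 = -5*a^3 - 46*a^2 - 5*a + d^2*(5*a + 45) + d*(24*a^2 + 195*a - 189) + 36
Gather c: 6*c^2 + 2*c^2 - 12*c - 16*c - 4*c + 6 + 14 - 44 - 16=8*c^2 - 32*c - 40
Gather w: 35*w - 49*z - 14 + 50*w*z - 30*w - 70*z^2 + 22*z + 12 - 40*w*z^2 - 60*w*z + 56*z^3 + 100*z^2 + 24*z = w*(-40*z^2 - 10*z + 5) + 56*z^3 + 30*z^2 - 3*z - 2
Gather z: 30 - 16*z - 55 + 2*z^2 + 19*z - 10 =2*z^2 + 3*z - 35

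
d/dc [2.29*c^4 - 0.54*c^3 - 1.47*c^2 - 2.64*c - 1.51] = 9.16*c^3 - 1.62*c^2 - 2.94*c - 2.64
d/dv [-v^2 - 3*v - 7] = -2*v - 3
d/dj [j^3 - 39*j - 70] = 3*j^2 - 39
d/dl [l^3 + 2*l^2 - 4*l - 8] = 3*l^2 + 4*l - 4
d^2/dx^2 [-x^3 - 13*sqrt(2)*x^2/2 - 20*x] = -6*x - 13*sqrt(2)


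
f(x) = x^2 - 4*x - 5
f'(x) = 2*x - 4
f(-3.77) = 24.29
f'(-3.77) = -11.54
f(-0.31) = -3.66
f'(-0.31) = -4.62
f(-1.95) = 6.60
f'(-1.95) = -7.90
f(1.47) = -8.72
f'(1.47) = -1.06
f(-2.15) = 8.22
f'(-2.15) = -8.30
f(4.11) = -4.55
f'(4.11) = 4.22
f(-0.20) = -4.16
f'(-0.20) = -4.40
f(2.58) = -8.66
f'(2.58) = 1.16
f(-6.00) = 55.00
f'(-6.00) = -16.00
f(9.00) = 40.00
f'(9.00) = 14.00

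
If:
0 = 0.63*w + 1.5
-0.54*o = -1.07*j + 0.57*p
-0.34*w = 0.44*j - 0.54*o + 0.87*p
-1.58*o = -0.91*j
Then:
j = 0.63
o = 0.36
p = 0.84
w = -2.38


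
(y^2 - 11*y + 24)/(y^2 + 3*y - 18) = (y - 8)/(y + 6)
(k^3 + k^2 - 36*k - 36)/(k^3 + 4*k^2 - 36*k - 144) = (k + 1)/(k + 4)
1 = 1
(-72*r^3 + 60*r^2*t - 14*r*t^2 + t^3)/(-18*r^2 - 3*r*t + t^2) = (12*r^2 - 8*r*t + t^2)/(3*r + t)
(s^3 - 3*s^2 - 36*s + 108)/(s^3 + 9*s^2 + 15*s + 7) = (s^3 - 3*s^2 - 36*s + 108)/(s^3 + 9*s^2 + 15*s + 7)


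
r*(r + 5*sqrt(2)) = r^2 + 5*sqrt(2)*r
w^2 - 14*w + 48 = (w - 8)*(w - 6)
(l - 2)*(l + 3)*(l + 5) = l^3 + 6*l^2 - l - 30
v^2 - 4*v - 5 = (v - 5)*(v + 1)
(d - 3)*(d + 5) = d^2 + 2*d - 15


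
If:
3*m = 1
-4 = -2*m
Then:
No Solution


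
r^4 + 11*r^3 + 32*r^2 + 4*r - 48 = (r - 1)*(r + 2)*(r + 4)*(r + 6)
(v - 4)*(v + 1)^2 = v^3 - 2*v^2 - 7*v - 4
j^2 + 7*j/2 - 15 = (j - 5/2)*(j + 6)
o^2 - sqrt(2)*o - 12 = (o - 3*sqrt(2))*(o + 2*sqrt(2))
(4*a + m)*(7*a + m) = 28*a^2 + 11*a*m + m^2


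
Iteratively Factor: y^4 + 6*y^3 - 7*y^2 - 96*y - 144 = (y - 4)*(y^3 + 10*y^2 + 33*y + 36) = (y - 4)*(y + 3)*(y^2 + 7*y + 12) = (y - 4)*(y + 3)^2*(y + 4)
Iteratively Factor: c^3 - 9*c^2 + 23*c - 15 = (c - 5)*(c^2 - 4*c + 3) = (c - 5)*(c - 3)*(c - 1)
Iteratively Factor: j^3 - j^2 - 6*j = (j - 3)*(j^2 + 2*j) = j*(j - 3)*(j + 2)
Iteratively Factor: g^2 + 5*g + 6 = (g + 2)*(g + 3)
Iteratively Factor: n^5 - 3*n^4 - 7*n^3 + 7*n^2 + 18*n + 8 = (n - 4)*(n^4 + n^3 - 3*n^2 - 5*n - 2) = (n - 4)*(n + 1)*(n^3 - 3*n - 2) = (n - 4)*(n + 1)^2*(n^2 - n - 2) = (n - 4)*(n + 1)^3*(n - 2)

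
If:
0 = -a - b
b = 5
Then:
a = -5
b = 5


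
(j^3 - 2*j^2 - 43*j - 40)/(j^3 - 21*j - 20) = (j^2 - 3*j - 40)/(j^2 - j - 20)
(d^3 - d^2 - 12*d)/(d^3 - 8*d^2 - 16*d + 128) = d*(d + 3)/(d^2 - 4*d - 32)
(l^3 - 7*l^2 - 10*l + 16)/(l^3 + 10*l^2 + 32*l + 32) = (l^2 - 9*l + 8)/(l^2 + 8*l + 16)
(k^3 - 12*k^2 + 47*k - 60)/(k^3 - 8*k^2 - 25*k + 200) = (k^2 - 7*k + 12)/(k^2 - 3*k - 40)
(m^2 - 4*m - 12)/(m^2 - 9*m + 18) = (m + 2)/(m - 3)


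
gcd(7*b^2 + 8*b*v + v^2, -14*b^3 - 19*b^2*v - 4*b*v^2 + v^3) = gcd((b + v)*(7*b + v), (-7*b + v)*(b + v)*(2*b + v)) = b + v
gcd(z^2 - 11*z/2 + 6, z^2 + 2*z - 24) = z - 4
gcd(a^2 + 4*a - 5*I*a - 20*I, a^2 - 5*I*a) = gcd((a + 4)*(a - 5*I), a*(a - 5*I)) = a - 5*I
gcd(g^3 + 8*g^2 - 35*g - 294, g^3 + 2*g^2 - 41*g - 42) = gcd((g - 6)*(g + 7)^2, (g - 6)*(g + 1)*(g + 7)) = g^2 + g - 42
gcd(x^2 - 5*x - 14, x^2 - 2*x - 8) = x + 2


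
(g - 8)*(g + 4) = g^2 - 4*g - 32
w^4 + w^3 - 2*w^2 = w^2*(w - 1)*(w + 2)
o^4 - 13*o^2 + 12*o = o*(o - 3)*(o - 1)*(o + 4)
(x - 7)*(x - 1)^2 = x^3 - 9*x^2 + 15*x - 7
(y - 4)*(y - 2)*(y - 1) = y^3 - 7*y^2 + 14*y - 8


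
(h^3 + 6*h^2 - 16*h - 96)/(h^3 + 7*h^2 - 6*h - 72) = (h - 4)/(h - 3)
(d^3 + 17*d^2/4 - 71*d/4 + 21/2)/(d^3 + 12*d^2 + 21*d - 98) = (d - 3/4)/(d + 7)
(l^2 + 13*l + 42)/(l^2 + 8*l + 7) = (l + 6)/(l + 1)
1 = 1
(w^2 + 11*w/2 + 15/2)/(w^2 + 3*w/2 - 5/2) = (w + 3)/(w - 1)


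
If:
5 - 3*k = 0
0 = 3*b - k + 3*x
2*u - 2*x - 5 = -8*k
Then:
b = 5/9 - x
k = 5/3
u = x - 25/6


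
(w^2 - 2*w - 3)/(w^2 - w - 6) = (w + 1)/(w + 2)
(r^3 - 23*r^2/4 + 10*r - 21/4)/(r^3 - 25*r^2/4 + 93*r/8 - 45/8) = 2*(4*r^2 - 11*r + 7)/(8*r^2 - 26*r + 15)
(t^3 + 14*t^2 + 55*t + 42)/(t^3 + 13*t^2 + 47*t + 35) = (t + 6)/(t + 5)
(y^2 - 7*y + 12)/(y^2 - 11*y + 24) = (y - 4)/(y - 8)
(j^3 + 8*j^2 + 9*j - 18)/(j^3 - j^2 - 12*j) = (j^2 + 5*j - 6)/(j*(j - 4))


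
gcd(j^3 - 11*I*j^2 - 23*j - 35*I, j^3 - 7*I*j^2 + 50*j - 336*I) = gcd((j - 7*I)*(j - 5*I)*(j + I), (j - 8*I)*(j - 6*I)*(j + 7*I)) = 1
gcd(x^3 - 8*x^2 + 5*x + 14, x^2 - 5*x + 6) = x - 2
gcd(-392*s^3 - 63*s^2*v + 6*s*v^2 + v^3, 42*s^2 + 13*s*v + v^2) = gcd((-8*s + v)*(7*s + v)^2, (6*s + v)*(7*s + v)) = 7*s + v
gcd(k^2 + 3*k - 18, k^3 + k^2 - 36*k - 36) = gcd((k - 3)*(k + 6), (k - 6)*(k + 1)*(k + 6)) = k + 6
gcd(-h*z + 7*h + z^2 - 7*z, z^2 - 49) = z - 7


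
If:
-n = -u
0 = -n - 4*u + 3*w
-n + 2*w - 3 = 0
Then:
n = 9/7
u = 9/7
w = 15/7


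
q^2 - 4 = (q - 2)*(q + 2)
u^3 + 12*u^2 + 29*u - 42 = (u - 1)*(u + 6)*(u + 7)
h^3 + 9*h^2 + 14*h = h*(h + 2)*(h + 7)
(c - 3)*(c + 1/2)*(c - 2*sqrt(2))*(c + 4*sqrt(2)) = c^4 - 5*c^3/2 + 2*sqrt(2)*c^3 - 35*c^2/2 - 5*sqrt(2)*c^2 - 3*sqrt(2)*c + 40*c + 24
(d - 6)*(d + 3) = d^2 - 3*d - 18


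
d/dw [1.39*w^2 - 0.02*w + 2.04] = 2.78*w - 0.02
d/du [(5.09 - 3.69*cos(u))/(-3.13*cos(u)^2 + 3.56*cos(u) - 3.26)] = (11.5497*cos(u)^2 - 31.8634*cos(u) + 6.091)*sin(u)/(9.7969*cos(u)^4 - 22.2856*cos(u)^3 + 33.0812*cos(u)^2 - 23.2112*cos(u) + 10.6276)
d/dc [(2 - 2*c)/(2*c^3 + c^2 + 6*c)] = 2*(-c*(2*c^2 + c + 6) + 2*(c - 1)*(3*c^2 + c + 3))/(c^2*(2*c^2 + c + 6)^2)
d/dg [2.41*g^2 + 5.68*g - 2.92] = 4.82*g + 5.68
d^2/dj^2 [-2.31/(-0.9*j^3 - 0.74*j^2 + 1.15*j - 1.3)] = (-(12.474*j + 3.4188)*(0.9*j^3 + 0.74*j^2 - 1.15*j + 1.3) + 2.31*(2.7*j^2 + 1.48*j - 1.15)*(5.4*j^2 + 2.96*j - 2.3))/(0.9*j^3 + 0.74*j^2 - 1.15*j + 1.3)^3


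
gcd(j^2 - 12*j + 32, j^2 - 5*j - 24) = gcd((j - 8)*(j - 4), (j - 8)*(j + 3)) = j - 8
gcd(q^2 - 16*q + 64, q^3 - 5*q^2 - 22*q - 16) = q - 8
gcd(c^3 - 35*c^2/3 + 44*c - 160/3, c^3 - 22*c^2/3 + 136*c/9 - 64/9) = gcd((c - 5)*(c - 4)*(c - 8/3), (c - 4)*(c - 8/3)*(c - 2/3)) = c^2 - 20*c/3 + 32/3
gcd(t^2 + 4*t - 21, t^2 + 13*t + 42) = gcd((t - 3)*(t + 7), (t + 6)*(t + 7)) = t + 7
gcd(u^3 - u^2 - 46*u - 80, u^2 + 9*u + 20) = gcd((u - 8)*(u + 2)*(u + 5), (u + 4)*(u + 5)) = u + 5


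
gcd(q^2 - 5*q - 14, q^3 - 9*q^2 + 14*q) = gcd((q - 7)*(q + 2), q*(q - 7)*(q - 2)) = q - 7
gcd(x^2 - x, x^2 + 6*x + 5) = 1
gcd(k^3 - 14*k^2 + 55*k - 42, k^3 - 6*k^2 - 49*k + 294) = k^2 - 13*k + 42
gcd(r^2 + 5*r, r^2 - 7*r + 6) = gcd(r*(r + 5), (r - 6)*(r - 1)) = 1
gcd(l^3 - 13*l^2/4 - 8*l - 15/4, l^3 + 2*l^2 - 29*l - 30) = l^2 - 4*l - 5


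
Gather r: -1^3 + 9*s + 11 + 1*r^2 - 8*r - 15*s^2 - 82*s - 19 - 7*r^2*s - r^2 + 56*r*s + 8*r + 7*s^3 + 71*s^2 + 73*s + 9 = -7*r^2*s + 56*r*s + 7*s^3 + 56*s^2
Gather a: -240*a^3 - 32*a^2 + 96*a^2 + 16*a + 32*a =-240*a^3 + 64*a^2 + 48*a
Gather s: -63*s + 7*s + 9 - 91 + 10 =-56*s - 72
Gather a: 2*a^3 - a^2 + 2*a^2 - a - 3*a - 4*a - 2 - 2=2*a^3 + a^2 - 8*a - 4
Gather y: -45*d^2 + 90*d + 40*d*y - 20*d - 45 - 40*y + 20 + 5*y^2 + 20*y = -45*d^2 + 70*d + 5*y^2 + y*(40*d - 20) - 25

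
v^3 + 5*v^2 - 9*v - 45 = (v - 3)*(v + 3)*(v + 5)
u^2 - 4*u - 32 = (u - 8)*(u + 4)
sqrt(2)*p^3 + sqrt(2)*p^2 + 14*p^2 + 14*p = p*(p + 7*sqrt(2))*(sqrt(2)*p + sqrt(2))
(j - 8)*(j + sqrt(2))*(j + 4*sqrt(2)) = j^3 - 8*j^2 + 5*sqrt(2)*j^2 - 40*sqrt(2)*j + 8*j - 64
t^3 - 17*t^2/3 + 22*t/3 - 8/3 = (t - 4)*(t - 1)*(t - 2/3)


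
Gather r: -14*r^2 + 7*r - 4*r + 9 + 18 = -14*r^2 + 3*r + 27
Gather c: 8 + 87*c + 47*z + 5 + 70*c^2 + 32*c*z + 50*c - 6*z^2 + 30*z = 70*c^2 + c*(32*z + 137) - 6*z^2 + 77*z + 13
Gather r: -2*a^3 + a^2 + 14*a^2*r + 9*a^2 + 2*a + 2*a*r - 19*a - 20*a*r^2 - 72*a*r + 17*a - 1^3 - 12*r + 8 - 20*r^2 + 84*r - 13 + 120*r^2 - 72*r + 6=-2*a^3 + 10*a^2 + r^2*(100 - 20*a) + r*(14*a^2 - 70*a)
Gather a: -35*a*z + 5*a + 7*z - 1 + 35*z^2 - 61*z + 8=a*(5 - 35*z) + 35*z^2 - 54*z + 7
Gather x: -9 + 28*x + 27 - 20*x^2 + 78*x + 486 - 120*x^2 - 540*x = -140*x^2 - 434*x + 504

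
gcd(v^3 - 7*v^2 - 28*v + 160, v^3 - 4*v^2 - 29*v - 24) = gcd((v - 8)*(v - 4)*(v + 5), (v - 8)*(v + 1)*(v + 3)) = v - 8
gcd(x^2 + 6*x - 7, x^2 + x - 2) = x - 1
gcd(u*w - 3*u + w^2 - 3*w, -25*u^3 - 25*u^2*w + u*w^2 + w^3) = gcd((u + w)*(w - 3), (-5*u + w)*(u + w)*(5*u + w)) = u + w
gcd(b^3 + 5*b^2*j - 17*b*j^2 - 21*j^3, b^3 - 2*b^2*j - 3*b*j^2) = b^2 - 2*b*j - 3*j^2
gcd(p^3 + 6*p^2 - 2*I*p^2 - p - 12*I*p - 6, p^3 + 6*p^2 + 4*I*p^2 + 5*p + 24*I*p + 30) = p^2 + p*(6 - I) - 6*I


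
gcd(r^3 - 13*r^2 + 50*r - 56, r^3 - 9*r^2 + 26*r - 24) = r^2 - 6*r + 8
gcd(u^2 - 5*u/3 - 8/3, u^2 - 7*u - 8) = u + 1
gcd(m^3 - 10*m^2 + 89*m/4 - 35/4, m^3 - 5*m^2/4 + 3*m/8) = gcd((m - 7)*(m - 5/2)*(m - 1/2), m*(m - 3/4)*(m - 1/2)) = m - 1/2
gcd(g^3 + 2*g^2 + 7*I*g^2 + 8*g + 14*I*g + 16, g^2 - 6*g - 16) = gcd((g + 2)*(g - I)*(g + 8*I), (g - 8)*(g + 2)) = g + 2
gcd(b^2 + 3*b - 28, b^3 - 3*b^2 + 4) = 1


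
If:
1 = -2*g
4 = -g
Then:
No Solution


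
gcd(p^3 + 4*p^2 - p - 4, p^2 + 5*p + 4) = p^2 + 5*p + 4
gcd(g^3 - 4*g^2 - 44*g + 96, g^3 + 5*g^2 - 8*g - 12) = g^2 + 4*g - 12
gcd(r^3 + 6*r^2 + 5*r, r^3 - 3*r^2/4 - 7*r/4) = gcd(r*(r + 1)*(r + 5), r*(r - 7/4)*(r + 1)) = r^2 + r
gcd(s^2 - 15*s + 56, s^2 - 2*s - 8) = 1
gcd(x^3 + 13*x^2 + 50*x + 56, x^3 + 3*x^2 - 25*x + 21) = x + 7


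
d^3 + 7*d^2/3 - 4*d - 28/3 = (d - 2)*(d + 2)*(d + 7/3)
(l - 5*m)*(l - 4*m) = l^2 - 9*l*m + 20*m^2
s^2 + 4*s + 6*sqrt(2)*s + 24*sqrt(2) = (s + 4)*(s + 6*sqrt(2))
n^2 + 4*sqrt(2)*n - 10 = (n - sqrt(2))*(n + 5*sqrt(2))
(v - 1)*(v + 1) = v^2 - 1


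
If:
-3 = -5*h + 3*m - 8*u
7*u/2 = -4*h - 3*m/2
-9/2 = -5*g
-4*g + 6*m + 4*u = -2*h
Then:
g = 9/10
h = -21/20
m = 21/100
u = 111/100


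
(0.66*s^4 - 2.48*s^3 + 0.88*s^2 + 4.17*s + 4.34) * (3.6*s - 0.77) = 2.376*s^5 - 9.4362*s^4 + 5.0776*s^3 + 14.3344*s^2 + 12.4131*s - 3.3418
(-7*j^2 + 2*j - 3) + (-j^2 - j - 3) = -8*j^2 + j - 6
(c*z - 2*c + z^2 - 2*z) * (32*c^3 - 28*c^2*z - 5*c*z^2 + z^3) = 32*c^4*z - 64*c^4 + 4*c^3*z^2 - 8*c^3*z - 33*c^2*z^3 + 66*c^2*z^2 - 4*c*z^4 + 8*c*z^3 + z^5 - 2*z^4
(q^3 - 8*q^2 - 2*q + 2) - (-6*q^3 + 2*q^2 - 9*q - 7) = 7*q^3 - 10*q^2 + 7*q + 9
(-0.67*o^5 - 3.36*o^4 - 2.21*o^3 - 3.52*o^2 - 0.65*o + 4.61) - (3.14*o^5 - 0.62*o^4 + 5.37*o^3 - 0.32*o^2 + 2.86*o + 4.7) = -3.81*o^5 - 2.74*o^4 - 7.58*o^3 - 3.2*o^2 - 3.51*o - 0.0899999999999999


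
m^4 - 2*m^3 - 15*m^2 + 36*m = m*(m - 3)^2*(m + 4)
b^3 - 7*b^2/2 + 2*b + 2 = (b - 2)^2*(b + 1/2)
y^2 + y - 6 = (y - 2)*(y + 3)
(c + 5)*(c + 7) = c^2 + 12*c + 35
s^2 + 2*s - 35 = (s - 5)*(s + 7)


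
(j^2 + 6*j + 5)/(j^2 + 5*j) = (j + 1)/j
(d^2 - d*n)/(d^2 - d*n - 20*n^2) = d*(-d + n)/(-d^2 + d*n + 20*n^2)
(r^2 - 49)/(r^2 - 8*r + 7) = (r + 7)/(r - 1)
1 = 1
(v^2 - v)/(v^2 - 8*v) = (v - 1)/(v - 8)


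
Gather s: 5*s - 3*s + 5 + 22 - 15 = 2*s + 12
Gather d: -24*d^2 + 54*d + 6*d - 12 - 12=-24*d^2 + 60*d - 24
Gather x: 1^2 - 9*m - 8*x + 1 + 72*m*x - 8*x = -9*m + x*(72*m - 16) + 2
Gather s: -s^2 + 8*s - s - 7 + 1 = -s^2 + 7*s - 6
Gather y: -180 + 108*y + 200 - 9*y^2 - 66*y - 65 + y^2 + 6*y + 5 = -8*y^2 + 48*y - 40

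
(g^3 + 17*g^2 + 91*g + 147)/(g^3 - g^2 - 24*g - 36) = (g^2 + 14*g + 49)/(g^2 - 4*g - 12)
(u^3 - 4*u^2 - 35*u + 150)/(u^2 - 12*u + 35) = (u^2 + u - 30)/(u - 7)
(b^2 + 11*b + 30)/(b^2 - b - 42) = (b + 5)/(b - 7)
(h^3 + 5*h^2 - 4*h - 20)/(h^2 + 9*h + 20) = (h^2 - 4)/(h + 4)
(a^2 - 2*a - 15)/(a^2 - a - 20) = (a + 3)/(a + 4)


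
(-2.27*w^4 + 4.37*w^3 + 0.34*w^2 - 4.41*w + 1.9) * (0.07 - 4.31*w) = 9.7837*w^5 - 18.9936*w^4 - 1.1595*w^3 + 19.0309*w^2 - 8.4977*w + 0.133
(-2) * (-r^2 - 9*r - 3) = 2*r^2 + 18*r + 6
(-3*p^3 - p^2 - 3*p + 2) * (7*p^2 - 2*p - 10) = -21*p^5 - p^4 + 11*p^3 + 30*p^2 + 26*p - 20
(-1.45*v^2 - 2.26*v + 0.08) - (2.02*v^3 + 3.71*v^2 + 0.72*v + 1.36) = -2.02*v^3 - 5.16*v^2 - 2.98*v - 1.28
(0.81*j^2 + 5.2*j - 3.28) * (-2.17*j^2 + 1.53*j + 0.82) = -1.7577*j^4 - 10.0447*j^3 + 15.7378*j^2 - 0.7544*j - 2.6896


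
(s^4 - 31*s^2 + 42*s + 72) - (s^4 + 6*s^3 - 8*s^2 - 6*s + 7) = -6*s^3 - 23*s^2 + 48*s + 65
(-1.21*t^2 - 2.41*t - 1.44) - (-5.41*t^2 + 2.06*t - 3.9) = 4.2*t^2 - 4.47*t + 2.46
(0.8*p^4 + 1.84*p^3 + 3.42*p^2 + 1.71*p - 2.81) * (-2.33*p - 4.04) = -1.864*p^5 - 7.5192*p^4 - 15.4022*p^3 - 17.8011*p^2 - 0.3611*p + 11.3524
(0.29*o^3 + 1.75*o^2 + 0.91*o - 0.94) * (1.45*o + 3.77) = 0.4205*o^4 + 3.6308*o^3 + 7.917*o^2 + 2.0677*o - 3.5438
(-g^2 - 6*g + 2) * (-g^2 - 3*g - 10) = g^4 + 9*g^3 + 26*g^2 + 54*g - 20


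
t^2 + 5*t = t*(t + 5)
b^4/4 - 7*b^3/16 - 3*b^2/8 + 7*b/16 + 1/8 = (b/4 + 1/4)*(b - 2)*(b - 1)*(b + 1/4)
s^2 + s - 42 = (s - 6)*(s + 7)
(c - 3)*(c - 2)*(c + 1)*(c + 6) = c^4 + 2*c^3 - 23*c^2 + 12*c + 36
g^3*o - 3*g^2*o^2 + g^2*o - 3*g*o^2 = g*(g - 3*o)*(g*o + o)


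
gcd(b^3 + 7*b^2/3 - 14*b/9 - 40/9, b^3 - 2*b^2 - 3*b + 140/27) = b^2 + b/3 - 20/9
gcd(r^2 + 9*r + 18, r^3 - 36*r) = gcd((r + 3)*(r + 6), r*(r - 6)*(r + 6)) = r + 6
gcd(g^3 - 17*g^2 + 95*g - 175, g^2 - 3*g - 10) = g - 5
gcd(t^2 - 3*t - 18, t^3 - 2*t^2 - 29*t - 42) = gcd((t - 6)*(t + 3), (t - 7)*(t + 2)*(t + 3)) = t + 3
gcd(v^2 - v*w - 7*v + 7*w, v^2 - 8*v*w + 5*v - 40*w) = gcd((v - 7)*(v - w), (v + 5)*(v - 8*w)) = 1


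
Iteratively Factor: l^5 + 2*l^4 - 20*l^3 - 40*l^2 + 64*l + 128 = (l - 2)*(l^4 + 4*l^3 - 12*l^2 - 64*l - 64) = (l - 2)*(l + 2)*(l^3 + 2*l^2 - 16*l - 32) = (l - 2)*(l + 2)^2*(l^2 - 16) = (l - 2)*(l + 2)^2*(l + 4)*(l - 4)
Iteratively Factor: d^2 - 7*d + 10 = (d - 2)*(d - 5)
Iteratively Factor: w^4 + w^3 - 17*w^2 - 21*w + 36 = (w - 1)*(w^3 + 2*w^2 - 15*w - 36) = (w - 1)*(w + 3)*(w^2 - w - 12) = (w - 4)*(w - 1)*(w + 3)*(w + 3)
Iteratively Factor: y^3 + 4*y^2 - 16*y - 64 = (y + 4)*(y^2 - 16) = (y - 4)*(y + 4)*(y + 4)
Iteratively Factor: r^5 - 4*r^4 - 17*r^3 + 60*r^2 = (r - 5)*(r^4 + r^3 - 12*r^2) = (r - 5)*(r + 4)*(r^3 - 3*r^2) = r*(r - 5)*(r + 4)*(r^2 - 3*r) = r^2*(r - 5)*(r + 4)*(r - 3)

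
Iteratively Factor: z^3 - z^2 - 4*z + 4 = (z - 2)*(z^2 + z - 2) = (z - 2)*(z + 2)*(z - 1)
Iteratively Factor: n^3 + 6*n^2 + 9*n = (n + 3)*(n^2 + 3*n) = (n + 3)^2*(n)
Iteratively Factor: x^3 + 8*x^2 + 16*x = (x)*(x^2 + 8*x + 16) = x*(x + 4)*(x + 4)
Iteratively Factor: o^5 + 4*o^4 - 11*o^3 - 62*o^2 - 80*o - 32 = (o - 4)*(o^4 + 8*o^3 + 21*o^2 + 22*o + 8) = (o - 4)*(o + 1)*(o^3 + 7*o^2 + 14*o + 8) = (o - 4)*(o + 1)*(o + 2)*(o^2 + 5*o + 4) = (o - 4)*(o + 1)*(o + 2)*(o + 4)*(o + 1)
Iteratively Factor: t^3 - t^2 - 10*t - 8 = (t + 1)*(t^2 - 2*t - 8) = (t - 4)*(t + 1)*(t + 2)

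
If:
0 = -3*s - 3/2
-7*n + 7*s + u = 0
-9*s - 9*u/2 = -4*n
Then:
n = -9/22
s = -1/2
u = 7/11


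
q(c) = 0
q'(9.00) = 0.00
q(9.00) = 0.00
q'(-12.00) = 0.00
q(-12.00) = 0.00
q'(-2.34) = 0.00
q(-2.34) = 0.00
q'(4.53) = 0.00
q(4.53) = 0.00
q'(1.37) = 0.00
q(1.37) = 0.00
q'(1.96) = 0.00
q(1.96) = 0.00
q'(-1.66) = 0.00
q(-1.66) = 0.00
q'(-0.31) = 0.00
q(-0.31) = 0.00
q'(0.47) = 0.00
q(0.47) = 0.00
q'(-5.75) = 0.00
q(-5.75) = 0.00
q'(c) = 0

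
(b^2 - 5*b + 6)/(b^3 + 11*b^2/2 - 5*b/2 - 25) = 2*(b - 3)/(2*b^2 + 15*b + 25)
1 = 1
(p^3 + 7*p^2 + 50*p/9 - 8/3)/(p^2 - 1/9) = (3*p^2 + 22*p + 24)/(3*p + 1)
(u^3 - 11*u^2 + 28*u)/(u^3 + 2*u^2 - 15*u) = (u^2 - 11*u + 28)/(u^2 + 2*u - 15)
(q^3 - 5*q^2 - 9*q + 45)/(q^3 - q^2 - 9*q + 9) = (q - 5)/(q - 1)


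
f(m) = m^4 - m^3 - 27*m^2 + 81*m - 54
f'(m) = 4*m^3 - 3*m^2 - 54*m + 81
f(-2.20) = -328.81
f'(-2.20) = 142.69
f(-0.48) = -98.94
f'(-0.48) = 105.79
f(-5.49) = -238.58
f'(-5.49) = -374.84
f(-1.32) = -202.63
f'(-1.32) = 137.85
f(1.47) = 8.22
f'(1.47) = 7.84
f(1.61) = 8.97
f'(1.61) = 2.98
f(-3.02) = -434.15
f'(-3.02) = 106.54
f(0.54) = -18.21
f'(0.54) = 51.60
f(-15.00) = 46656.00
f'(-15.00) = -13284.00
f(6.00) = 540.00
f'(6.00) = 513.00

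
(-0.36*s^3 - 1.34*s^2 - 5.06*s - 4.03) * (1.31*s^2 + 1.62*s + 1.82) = -0.4716*s^5 - 2.3386*s^4 - 9.4546*s^3 - 15.9153*s^2 - 15.7378*s - 7.3346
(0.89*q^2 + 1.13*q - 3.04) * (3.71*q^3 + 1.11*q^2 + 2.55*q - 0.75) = 3.3019*q^5 + 5.1802*q^4 - 7.7546*q^3 - 1.1604*q^2 - 8.5995*q + 2.28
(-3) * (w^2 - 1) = 3 - 3*w^2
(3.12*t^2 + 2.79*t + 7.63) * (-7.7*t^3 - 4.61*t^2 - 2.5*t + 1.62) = -24.024*t^5 - 35.8662*t^4 - 79.4129*t^3 - 37.0949*t^2 - 14.5552*t + 12.3606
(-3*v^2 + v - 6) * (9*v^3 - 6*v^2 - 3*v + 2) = -27*v^5 + 27*v^4 - 51*v^3 + 27*v^2 + 20*v - 12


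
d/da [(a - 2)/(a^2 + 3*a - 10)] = -1/(a^2 + 10*a + 25)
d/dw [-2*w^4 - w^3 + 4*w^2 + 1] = w*(-8*w^2 - 3*w + 8)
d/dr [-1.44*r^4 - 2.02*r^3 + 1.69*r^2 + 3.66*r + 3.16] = -5.76*r^3 - 6.06*r^2 + 3.38*r + 3.66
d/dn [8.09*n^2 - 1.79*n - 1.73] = 16.18*n - 1.79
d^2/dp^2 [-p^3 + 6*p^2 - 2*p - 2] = 12 - 6*p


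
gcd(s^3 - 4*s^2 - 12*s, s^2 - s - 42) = 1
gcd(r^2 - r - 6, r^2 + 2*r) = r + 2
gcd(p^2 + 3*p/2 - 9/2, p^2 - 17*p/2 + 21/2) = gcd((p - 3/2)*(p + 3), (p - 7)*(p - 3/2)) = p - 3/2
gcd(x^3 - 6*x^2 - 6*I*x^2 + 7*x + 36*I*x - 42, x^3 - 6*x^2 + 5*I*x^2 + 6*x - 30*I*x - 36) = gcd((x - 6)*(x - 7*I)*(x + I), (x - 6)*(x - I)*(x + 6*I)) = x - 6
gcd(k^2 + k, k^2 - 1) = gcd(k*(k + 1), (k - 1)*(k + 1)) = k + 1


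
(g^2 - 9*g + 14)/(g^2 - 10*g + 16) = (g - 7)/(g - 8)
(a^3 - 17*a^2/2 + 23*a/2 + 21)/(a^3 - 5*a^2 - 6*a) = (a - 7/2)/a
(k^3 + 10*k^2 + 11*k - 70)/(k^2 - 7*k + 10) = (k^2 + 12*k + 35)/(k - 5)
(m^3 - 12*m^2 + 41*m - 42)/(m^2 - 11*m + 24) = (m^2 - 9*m + 14)/(m - 8)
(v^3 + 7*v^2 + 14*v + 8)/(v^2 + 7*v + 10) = (v^2 + 5*v + 4)/(v + 5)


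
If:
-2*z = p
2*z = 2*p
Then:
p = 0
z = 0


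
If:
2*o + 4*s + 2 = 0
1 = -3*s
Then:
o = -1/3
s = -1/3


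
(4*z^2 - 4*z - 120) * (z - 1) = 4*z^3 - 8*z^2 - 116*z + 120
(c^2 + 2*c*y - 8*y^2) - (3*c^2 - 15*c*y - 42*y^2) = -2*c^2 + 17*c*y + 34*y^2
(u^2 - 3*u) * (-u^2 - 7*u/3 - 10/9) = -u^4 + 2*u^3/3 + 53*u^2/9 + 10*u/3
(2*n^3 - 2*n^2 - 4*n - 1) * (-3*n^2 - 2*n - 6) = -6*n^5 + 2*n^4 + 4*n^3 + 23*n^2 + 26*n + 6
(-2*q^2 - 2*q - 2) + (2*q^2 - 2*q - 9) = -4*q - 11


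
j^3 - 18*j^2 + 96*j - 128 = (j - 8)^2*(j - 2)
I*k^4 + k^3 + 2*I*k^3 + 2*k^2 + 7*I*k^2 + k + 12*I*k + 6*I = (k + 1)*(k - 3*I)*(k + 2*I)*(I*k + I)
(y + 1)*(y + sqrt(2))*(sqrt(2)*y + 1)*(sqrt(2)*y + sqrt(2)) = 2*y^4 + 4*y^3 + 3*sqrt(2)*y^3 + 4*y^2 + 6*sqrt(2)*y^2 + 4*y + 3*sqrt(2)*y + 2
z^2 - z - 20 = (z - 5)*(z + 4)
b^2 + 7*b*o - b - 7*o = (b - 1)*(b + 7*o)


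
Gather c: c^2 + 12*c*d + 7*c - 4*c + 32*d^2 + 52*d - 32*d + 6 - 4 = c^2 + c*(12*d + 3) + 32*d^2 + 20*d + 2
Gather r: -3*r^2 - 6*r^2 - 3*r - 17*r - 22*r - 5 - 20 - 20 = -9*r^2 - 42*r - 45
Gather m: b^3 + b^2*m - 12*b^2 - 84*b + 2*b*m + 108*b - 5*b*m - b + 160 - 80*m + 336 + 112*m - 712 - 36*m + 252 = b^3 - 12*b^2 + 23*b + m*(b^2 - 3*b - 4) + 36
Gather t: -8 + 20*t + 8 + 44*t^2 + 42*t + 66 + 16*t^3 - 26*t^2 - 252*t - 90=16*t^3 + 18*t^2 - 190*t - 24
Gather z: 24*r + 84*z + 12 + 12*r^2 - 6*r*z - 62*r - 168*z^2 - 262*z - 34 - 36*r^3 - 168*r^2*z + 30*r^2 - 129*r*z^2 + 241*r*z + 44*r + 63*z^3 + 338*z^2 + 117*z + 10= -36*r^3 + 42*r^2 + 6*r + 63*z^3 + z^2*(170 - 129*r) + z*(-168*r^2 + 235*r - 61) - 12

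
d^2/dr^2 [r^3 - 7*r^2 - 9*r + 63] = 6*r - 14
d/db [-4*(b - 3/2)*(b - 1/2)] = 8 - 8*b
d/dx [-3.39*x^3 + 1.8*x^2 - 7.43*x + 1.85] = -10.17*x^2 + 3.6*x - 7.43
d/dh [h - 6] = 1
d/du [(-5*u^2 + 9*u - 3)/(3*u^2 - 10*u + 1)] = (23*u^2 + 8*u - 21)/(9*u^4 - 60*u^3 + 106*u^2 - 20*u + 1)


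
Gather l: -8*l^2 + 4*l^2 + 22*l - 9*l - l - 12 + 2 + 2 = -4*l^2 + 12*l - 8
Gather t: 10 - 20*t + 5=15 - 20*t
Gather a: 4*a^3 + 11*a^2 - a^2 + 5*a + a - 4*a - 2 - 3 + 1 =4*a^3 + 10*a^2 + 2*a - 4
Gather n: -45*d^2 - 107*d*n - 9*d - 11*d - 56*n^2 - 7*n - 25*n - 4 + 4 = -45*d^2 - 20*d - 56*n^2 + n*(-107*d - 32)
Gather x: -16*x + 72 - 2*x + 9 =81 - 18*x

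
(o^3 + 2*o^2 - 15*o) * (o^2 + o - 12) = o^5 + 3*o^4 - 25*o^3 - 39*o^2 + 180*o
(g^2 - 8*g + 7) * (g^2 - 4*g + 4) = g^4 - 12*g^3 + 43*g^2 - 60*g + 28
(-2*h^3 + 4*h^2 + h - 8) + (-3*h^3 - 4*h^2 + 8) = -5*h^3 + h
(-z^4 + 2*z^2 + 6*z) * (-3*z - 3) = 3*z^5 + 3*z^4 - 6*z^3 - 24*z^2 - 18*z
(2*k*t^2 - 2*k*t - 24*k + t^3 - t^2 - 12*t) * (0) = 0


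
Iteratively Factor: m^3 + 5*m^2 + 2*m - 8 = (m - 1)*(m^2 + 6*m + 8) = (m - 1)*(m + 2)*(m + 4)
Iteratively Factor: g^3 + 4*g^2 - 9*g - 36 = (g + 4)*(g^2 - 9) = (g - 3)*(g + 4)*(g + 3)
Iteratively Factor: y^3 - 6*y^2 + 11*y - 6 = (y - 2)*(y^2 - 4*y + 3) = (y - 3)*(y - 2)*(y - 1)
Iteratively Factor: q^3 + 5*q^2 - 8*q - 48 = (q + 4)*(q^2 + q - 12) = (q + 4)^2*(q - 3)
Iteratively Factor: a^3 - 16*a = (a)*(a^2 - 16) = a*(a + 4)*(a - 4)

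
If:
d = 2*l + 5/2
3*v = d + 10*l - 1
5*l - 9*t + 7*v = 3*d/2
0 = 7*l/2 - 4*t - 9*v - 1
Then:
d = 3737/1650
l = -97/825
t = -277/660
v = 49/1650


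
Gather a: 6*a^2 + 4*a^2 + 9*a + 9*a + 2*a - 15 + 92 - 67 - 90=10*a^2 + 20*a - 80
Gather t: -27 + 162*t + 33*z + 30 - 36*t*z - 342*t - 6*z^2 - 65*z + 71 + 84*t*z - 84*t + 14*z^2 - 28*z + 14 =t*(48*z - 264) + 8*z^2 - 60*z + 88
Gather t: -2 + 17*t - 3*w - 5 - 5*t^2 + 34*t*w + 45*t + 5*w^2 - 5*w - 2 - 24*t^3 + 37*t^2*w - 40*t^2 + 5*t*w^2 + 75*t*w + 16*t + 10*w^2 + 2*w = -24*t^3 + t^2*(37*w - 45) + t*(5*w^2 + 109*w + 78) + 15*w^2 - 6*w - 9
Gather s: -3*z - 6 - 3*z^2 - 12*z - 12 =-3*z^2 - 15*z - 18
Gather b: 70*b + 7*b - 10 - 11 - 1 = 77*b - 22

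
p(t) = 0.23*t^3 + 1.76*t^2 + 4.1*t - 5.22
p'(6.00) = 50.06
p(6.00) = 132.42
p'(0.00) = 4.10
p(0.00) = -5.22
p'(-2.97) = -0.27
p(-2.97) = -7.90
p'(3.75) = 27.00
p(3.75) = 47.03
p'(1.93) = 13.46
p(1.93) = 10.90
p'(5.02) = 39.16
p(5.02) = 88.81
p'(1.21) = 9.37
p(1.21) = 2.73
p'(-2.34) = -0.36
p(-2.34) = -8.12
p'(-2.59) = -0.39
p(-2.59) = -8.03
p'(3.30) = 23.23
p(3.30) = 35.74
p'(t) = 0.69*t^2 + 3.52*t + 4.1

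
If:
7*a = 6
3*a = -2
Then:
No Solution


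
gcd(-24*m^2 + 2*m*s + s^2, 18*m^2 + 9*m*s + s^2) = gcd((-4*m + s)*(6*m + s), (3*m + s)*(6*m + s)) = 6*m + s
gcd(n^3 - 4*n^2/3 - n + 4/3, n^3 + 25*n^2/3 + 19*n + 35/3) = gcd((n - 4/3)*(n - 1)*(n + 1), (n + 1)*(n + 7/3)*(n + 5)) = n + 1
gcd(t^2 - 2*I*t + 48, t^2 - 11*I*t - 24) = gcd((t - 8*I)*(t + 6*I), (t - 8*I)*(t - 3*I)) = t - 8*I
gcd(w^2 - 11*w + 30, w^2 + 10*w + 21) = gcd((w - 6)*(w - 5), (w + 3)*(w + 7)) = 1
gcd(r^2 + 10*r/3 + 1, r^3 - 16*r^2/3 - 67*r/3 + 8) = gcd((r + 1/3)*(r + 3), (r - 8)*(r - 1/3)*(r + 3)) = r + 3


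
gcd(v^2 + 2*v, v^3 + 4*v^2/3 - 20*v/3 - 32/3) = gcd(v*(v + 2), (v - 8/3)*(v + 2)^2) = v + 2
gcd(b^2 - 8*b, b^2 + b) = b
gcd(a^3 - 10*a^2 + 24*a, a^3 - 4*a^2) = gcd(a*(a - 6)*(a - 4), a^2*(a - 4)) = a^2 - 4*a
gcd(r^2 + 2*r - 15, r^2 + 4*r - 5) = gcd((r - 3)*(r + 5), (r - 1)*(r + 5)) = r + 5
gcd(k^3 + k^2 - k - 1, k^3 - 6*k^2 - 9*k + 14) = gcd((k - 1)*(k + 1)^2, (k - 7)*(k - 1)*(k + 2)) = k - 1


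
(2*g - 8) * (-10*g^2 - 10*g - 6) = -20*g^3 + 60*g^2 + 68*g + 48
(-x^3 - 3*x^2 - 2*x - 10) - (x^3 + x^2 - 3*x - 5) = -2*x^3 - 4*x^2 + x - 5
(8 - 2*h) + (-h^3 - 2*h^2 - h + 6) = -h^3 - 2*h^2 - 3*h + 14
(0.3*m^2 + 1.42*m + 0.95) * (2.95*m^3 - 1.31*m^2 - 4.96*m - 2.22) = 0.885*m^5 + 3.796*m^4 - 0.5457*m^3 - 8.9537*m^2 - 7.8644*m - 2.109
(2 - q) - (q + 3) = -2*q - 1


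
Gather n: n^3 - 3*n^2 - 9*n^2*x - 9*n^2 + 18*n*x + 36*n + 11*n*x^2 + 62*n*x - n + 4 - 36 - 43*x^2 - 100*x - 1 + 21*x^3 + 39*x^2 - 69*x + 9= n^3 + n^2*(-9*x - 12) + n*(11*x^2 + 80*x + 35) + 21*x^3 - 4*x^2 - 169*x - 24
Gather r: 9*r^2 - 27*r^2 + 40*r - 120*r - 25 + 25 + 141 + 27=-18*r^2 - 80*r + 168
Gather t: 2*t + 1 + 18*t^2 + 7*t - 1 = 18*t^2 + 9*t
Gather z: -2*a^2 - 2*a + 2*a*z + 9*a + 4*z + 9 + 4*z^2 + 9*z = -2*a^2 + 7*a + 4*z^2 + z*(2*a + 13) + 9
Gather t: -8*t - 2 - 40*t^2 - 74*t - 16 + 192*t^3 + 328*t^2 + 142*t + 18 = 192*t^3 + 288*t^2 + 60*t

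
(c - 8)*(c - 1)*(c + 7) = c^3 - 2*c^2 - 55*c + 56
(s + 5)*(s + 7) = s^2 + 12*s + 35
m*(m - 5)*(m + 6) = m^3 + m^2 - 30*m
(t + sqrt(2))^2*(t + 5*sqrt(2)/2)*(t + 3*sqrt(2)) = t^4 + 15*sqrt(2)*t^3/2 + 39*t^2 + 41*sqrt(2)*t + 30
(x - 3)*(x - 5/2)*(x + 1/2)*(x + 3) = x^4 - 2*x^3 - 41*x^2/4 + 18*x + 45/4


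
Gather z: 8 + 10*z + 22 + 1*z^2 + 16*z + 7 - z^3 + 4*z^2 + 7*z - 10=-z^3 + 5*z^2 + 33*z + 27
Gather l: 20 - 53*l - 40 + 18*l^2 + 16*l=18*l^2 - 37*l - 20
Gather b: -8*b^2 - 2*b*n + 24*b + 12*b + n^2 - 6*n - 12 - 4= -8*b^2 + b*(36 - 2*n) + n^2 - 6*n - 16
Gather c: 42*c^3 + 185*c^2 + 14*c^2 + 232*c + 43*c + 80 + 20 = 42*c^3 + 199*c^2 + 275*c + 100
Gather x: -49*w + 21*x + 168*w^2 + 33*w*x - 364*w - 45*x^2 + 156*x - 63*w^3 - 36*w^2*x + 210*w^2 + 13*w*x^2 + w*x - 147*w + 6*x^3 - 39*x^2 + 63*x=-63*w^3 + 378*w^2 - 560*w + 6*x^3 + x^2*(13*w - 84) + x*(-36*w^2 + 34*w + 240)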